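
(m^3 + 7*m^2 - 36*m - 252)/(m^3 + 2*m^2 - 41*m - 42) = (m + 6)/(m + 1)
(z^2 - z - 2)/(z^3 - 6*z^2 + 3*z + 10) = 1/(z - 5)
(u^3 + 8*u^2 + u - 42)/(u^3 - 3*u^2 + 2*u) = (u^2 + 10*u + 21)/(u*(u - 1))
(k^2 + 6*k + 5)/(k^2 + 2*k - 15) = (k + 1)/(k - 3)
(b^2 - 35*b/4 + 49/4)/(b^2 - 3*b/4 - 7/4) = (b - 7)/(b + 1)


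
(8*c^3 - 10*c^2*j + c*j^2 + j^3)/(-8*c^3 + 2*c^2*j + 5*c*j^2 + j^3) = (-2*c + j)/(2*c + j)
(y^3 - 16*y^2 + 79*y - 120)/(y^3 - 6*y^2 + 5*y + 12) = (y^2 - 13*y + 40)/(y^2 - 3*y - 4)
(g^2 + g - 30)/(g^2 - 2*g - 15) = (g + 6)/(g + 3)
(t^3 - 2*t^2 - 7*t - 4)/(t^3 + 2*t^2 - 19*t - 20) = (t + 1)/(t + 5)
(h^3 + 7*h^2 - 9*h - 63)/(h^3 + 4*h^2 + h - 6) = (h^2 + 4*h - 21)/(h^2 + h - 2)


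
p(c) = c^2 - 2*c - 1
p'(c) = 2*c - 2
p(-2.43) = 9.76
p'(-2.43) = -6.86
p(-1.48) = 4.15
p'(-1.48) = -4.96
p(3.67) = 5.13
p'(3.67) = 5.34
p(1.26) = -1.93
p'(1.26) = 0.52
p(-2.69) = 11.62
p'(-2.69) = -7.38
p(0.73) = -1.93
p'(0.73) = -0.54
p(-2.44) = 9.83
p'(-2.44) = -6.88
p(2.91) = 1.65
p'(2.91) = 3.82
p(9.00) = 62.00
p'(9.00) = 16.00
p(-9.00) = 98.00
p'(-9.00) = -20.00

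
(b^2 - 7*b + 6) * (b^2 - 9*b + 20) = b^4 - 16*b^3 + 89*b^2 - 194*b + 120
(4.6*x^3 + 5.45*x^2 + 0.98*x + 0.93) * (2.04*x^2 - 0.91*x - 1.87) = 9.384*x^5 + 6.932*x^4 - 11.5623*x^3 - 9.1861*x^2 - 2.6789*x - 1.7391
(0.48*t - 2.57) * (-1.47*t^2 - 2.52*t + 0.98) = -0.7056*t^3 + 2.5683*t^2 + 6.9468*t - 2.5186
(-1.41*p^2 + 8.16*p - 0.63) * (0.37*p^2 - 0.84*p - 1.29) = -0.5217*p^4 + 4.2036*p^3 - 5.2686*p^2 - 9.9972*p + 0.8127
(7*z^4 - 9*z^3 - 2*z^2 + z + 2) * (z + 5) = 7*z^5 + 26*z^4 - 47*z^3 - 9*z^2 + 7*z + 10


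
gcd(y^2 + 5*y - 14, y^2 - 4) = y - 2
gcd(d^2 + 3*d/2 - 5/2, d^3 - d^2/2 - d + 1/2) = d - 1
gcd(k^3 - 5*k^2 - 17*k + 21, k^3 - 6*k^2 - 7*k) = k - 7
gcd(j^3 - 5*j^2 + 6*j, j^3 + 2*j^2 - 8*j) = j^2 - 2*j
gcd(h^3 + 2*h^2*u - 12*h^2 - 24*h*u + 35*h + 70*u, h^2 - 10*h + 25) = h - 5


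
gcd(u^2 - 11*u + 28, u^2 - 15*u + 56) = u - 7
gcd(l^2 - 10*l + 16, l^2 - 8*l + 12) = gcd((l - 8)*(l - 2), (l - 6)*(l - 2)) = l - 2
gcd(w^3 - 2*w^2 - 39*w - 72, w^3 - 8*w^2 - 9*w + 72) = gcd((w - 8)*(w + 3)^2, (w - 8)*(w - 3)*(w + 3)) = w^2 - 5*w - 24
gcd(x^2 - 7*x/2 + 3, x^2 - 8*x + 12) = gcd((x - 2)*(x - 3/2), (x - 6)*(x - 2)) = x - 2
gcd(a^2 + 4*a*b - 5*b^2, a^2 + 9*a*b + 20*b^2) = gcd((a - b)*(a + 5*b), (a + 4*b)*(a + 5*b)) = a + 5*b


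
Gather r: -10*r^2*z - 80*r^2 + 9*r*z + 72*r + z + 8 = r^2*(-10*z - 80) + r*(9*z + 72) + z + 8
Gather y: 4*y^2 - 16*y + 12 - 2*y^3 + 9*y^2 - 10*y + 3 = -2*y^3 + 13*y^2 - 26*y + 15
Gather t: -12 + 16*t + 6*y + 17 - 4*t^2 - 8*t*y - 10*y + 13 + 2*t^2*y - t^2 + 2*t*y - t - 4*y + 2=t^2*(2*y - 5) + t*(15 - 6*y) - 8*y + 20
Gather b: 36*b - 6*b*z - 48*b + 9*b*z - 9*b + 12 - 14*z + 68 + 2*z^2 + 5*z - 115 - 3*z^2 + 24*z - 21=b*(3*z - 21) - z^2 + 15*z - 56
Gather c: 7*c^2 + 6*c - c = 7*c^2 + 5*c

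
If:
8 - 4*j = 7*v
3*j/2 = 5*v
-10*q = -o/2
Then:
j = 80/61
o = 20*q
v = 24/61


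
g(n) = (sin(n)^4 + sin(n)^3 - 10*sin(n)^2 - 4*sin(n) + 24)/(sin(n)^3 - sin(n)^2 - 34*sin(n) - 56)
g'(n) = (-3*sin(n)^2*cos(n) + 2*sin(n)*cos(n) + 34*cos(n))*(sin(n)^4 + sin(n)^3 - 10*sin(n)^2 - 4*sin(n) + 24)/(sin(n)^3 - sin(n)^2 - 34*sin(n) - 56)^2 + (4*sin(n)^3*cos(n) + 3*sin(n)^2*cos(n) - 20*sin(n)*cos(n) - 4*cos(n))/(sin(n)^3 - sin(n)^2 - 34*sin(n) - 56) = (sin(n)^4 - 6*sin(n)^3 - 73*sin(n)^2 + 32*sin(n) + 260)*cos(n)/((sin(n) - 7)^2*(sin(n) + 4)^2)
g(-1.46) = -0.75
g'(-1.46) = 0.03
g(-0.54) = -0.60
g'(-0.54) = 0.28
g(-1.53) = -0.75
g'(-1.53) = 0.01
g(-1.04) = -0.71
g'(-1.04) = 0.15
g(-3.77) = -0.24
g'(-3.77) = -0.24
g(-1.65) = -0.75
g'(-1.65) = -0.02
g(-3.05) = -0.46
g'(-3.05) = -0.33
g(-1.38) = -0.74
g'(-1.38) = 0.05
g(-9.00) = -0.57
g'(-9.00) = -0.30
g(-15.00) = -0.64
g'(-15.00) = -0.24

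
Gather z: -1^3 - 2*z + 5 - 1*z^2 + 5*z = -z^2 + 3*z + 4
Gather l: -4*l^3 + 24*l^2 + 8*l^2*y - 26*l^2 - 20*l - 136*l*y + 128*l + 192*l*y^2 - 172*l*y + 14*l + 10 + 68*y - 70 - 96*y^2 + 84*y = -4*l^3 + l^2*(8*y - 2) + l*(192*y^2 - 308*y + 122) - 96*y^2 + 152*y - 60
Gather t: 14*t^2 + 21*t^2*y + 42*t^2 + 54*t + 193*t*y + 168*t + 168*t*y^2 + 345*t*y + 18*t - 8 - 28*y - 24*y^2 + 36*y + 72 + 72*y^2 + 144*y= t^2*(21*y + 56) + t*(168*y^2 + 538*y + 240) + 48*y^2 + 152*y + 64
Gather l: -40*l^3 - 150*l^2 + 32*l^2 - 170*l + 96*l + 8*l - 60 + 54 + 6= -40*l^3 - 118*l^2 - 66*l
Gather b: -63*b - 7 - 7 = -63*b - 14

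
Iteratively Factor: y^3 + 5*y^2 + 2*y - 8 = (y + 2)*(y^2 + 3*y - 4) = (y + 2)*(y + 4)*(y - 1)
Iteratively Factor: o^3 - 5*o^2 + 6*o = (o)*(o^2 - 5*o + 6) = o*(o - 3)*(o - 2)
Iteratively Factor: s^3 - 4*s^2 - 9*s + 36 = (s + 3)*(s^2 - 7*s + 12) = (s - 3)*(s + 3)*(s - 4)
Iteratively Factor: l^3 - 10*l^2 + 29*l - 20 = (l - 4)*(l^2 - 6*l + 5) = (l - 4)*(l - 1)*(l - 5)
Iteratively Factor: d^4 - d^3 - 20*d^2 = (d - 5)*(d^3 + 4*d^2) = (d - 5)*(d + 4)*(d^2) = d*(d - 5)*(d + 4)*(d)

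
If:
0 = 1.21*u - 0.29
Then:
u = 0.24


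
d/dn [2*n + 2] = 2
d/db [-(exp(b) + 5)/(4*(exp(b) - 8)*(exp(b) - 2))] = (exp(2*b) + 10*exp(b) - 66)*exp(b)/(4*(exp(4*b) - 20*exp(3*b) + 132*exp(2*b) - 320*exp(b) + 256))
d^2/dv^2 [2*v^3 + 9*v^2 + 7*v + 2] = 12*v + 18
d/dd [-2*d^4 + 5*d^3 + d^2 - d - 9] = -8*d^3 + 15*d^2 + 2*d - 1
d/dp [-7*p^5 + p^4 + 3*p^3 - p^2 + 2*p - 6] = -35*p^4 + 4*p^3 + 9*p^2 - 2*p + 2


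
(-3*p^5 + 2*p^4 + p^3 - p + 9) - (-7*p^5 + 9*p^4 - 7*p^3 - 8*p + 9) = 4*p^5 - 7*p^4 + 8*p^3 + 7*p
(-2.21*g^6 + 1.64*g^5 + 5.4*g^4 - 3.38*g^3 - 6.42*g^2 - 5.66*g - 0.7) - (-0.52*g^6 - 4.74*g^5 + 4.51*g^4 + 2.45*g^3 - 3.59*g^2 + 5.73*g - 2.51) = -1.69*g^6 + 6.38*g^5 + 0.890000000000001*g^4 - 5.83*g^3 - 2.83*g^2 - 11.39*g + 1.81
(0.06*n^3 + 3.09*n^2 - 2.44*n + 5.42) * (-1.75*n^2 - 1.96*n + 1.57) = -0.105*n^5 - 5.5251*n^4 - 1.6922*n^3 + 0.148700000000001*n^2 - 14.454*n + 8.5094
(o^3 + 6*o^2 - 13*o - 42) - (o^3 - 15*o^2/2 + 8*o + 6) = 27*o^2/2 - 21*o - 48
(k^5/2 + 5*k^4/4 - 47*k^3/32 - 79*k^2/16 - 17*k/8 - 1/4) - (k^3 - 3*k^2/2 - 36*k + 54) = k^5/2 + 5*k^4/4 - 79*k^3/32 - 55*k^2/16 + 271*k/8 - 217/4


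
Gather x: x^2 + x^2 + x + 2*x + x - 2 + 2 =2*x^2 + 4*x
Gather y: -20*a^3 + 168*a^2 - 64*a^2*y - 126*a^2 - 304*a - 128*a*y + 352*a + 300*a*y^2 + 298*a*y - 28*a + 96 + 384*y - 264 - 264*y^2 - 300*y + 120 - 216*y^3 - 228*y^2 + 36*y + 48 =-20*a^3 + 42*a^2 + 20*a - 216*y^3 + y^2*(300*a - 492) + y*(-64*a^2 + 170*a + 120)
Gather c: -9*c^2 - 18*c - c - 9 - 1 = -9*c^2 - 19*c - 10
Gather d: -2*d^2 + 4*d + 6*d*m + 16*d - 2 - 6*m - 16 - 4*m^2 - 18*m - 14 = -2*d^2 + d*(6*m + 20) - 4*m^2 - 24*m - 32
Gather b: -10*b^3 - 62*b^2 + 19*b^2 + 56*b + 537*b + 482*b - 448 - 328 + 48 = -10*b^3 - 43*b^2 + 1075*b - 728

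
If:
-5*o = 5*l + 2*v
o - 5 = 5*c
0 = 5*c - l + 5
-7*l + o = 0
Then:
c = -1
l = 0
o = 0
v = 0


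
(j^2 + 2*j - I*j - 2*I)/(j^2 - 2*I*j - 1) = (j + 2)/(j - I)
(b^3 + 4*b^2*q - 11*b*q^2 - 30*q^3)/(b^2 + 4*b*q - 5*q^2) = (-b^2 + b*q + 6*q^2)/(-b + q)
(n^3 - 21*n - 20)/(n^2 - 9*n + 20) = (n^2 + 5*n + 4)/(n - 4)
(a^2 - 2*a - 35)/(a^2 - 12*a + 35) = (a + 5)/(a - 5)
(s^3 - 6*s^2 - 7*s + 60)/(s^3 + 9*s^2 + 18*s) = (s^2 - 9*s + 20)/(s*(s + 6))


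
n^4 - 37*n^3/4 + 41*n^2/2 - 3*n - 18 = (n - 6)*(n - 2)^2*(n + 3/4)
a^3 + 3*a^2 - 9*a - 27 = (a - 3)*(a + 3)^2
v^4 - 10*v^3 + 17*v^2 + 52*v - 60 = (v - 6)*(v - 5)*(v - 1)*(v + 2)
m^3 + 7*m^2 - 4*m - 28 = (m - 2)*(m + 2)*(m + 7)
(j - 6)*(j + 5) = j^2 - j - 30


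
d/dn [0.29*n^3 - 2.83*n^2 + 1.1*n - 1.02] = 0.87*n^2 - 5.66*n + 1.1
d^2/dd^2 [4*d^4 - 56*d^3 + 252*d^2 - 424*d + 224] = 48*d^2 - 336*d + 504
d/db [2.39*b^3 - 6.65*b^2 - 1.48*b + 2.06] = 7.17*b^2 - 13.3*b - 1.48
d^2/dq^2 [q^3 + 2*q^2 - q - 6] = 6*q + 4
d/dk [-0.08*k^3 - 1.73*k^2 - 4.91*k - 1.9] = -0.24*k^2 - 3.46*k - 4.91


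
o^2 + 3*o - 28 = (o - 4)*(o + 7)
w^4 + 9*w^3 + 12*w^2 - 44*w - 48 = (w - 2)*(w + 1)*(w + 4)*(w + 6)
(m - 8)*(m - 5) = m^2 - 13*m + 40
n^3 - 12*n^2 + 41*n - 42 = (n - 7)*(n - 3)*(n - 2)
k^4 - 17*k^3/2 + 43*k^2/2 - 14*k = k*(k - 4)*(k - 7/2)*(k - 1)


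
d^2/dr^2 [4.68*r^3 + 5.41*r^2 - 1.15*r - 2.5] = 28.08*r + 10.82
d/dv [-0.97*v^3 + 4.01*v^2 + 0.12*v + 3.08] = -2.91*v^2 + 8.02*v + 0.12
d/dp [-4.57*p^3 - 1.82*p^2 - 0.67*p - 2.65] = -13.71*p^2 - 3.64*p - 0.67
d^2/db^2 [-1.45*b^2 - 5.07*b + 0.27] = -2.90000000000000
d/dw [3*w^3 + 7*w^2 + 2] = w*(9*w + 14)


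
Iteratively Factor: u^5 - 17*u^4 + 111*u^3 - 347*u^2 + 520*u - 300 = (u - 5)*(u^4 - 12*u^3 + 51*u^2 - 92*u + 60) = (u - 5)*(u - 2)*(u^3 - 10*u^2 + 31*u - 30) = (u - 5)*(u - 3)*(u - 2)*(u^2 - 7*u + 10) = (u - 5)^2*(u - 3)*(u - 2)*(u - 2)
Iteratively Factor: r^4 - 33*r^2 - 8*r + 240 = (r - 5)*(r^3 + 5*r^2 - 8*r - 48) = (r - 5)*(r + 4)*(r^2 + r - 12) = (r - 5)*(r - 3)*(r + 4)*(r + 4)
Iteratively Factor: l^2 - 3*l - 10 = (l - 5)*(l + 2)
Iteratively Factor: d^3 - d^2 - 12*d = (d + 3)*(d^2 - 4*d) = (d - 4)*(d + 3)*(d)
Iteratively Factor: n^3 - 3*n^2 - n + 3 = (n - 1)*(n^2 - 2*n - 3) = (n - 1)*(n + 1)*(n - 3)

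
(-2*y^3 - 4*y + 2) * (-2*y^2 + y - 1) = 4*y^5 - 2*y^4 + 10*y^3 - 8*y^2 + 6*y - 2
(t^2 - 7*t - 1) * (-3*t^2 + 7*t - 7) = -3*t^4 + 28*t^3 - 53*t^2 + 42*t + 7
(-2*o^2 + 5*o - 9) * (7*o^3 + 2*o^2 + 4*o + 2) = -14*o^5 + 31*o^4 - 61*o^3 - 2*o^2 - 26*o - 18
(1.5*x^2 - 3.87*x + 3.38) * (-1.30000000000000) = -1.95*x^2 + 5.031*x - 4.394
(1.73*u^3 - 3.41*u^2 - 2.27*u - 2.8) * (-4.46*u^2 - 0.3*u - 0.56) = -7.7158*u^5 + 14.6896*u^4 + 10.1784*u^3 + 15.0786*u^2 + 2.1112*u + 1.568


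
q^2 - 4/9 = (q - 2/3)*(q + 2/3)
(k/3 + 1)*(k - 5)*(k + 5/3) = k^3/3 - k^2/9 - 55*k/9 - 25/3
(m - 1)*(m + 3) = m^2 + 2*m - 3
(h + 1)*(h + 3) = h^2 + 4*h + 3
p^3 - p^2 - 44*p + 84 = (p - 6)*(p - 2)*(p + 7)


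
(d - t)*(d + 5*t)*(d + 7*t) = d^3 + 11*d^2*t + 23*d*t^2 - 35*t^3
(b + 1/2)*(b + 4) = b^2 + 9*b/2 + 2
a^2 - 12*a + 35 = (a - 7)*(a - 5)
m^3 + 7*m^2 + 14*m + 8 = (m + 1)*(m + 2)*(m + 4)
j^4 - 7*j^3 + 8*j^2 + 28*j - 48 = (j - 4)*(j - 3)*(j - 2)*(j + 2)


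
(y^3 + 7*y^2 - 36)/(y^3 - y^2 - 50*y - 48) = (y^2 + y - 6)/(y^2 - 7*y - 8)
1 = 1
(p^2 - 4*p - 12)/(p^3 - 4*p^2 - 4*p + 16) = (p - 6)/(p^2 - 6*p + 8)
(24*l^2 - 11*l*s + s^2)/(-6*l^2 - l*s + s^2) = (-8*l + s)/(2*l + s)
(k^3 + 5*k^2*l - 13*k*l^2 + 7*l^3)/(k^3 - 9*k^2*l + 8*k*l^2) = (k^2 + 6*k*l - 7*l^2)/(k*(k - 8*l))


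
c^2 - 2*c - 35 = (c - 7)*(c + 5)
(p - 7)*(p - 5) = p^2 - 12*p + 35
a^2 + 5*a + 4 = (a + 1)*(a + 4)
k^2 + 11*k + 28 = (k + 4)*(k + 7)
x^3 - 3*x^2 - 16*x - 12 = (x - 6)*(x + 1)*(x + 2)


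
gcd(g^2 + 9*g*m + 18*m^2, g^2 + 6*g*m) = g + 6*m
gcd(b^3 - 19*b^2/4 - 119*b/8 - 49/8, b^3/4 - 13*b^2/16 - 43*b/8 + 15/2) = 1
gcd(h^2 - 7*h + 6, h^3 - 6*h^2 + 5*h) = h - 1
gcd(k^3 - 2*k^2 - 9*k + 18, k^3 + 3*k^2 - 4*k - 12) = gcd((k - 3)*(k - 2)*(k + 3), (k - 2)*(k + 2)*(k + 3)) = k^2 + k - 6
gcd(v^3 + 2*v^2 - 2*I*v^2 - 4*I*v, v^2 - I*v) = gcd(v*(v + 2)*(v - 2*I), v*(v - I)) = v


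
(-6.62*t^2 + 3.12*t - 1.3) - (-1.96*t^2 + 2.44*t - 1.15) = -4.66*t^2 + 0.68*t - 0.15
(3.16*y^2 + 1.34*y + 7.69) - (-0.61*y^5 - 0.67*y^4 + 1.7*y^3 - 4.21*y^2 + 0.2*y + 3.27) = 0.61*y^5 + 0.67*y^4 - 1.7*y^3 + 7.37*y^2 + 1.14*y + 4.42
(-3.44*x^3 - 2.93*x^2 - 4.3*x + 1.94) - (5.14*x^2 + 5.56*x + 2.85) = -3.44*x^3 - 8.07*x^2 - 9.86*x - 0.91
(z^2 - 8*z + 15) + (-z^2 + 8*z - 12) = 3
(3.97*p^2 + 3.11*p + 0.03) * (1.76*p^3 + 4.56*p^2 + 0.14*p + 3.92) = 6.9872*p^5 + 23.5768*p^4 + 14.7902*p^3 + 16.1346*p^2 + 12.1954*p + 0.1176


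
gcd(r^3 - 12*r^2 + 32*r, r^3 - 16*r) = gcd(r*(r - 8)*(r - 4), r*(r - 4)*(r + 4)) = r^2 - 4*r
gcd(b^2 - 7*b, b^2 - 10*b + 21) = b - 7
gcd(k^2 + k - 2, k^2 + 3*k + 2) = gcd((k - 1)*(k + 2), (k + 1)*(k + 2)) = k + 2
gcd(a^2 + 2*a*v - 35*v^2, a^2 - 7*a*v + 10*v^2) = -a + 5*v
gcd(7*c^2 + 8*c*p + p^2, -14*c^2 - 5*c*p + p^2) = 1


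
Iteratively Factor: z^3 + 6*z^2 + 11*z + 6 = (z + 3)*(z^2 + 3*z + 2) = (z + 1)*(z + 3)*(z + 2)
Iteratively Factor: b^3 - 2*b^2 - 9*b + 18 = (b - 2)*(b^2 - 9) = (b - 3)*(b - 2)*(b + 3)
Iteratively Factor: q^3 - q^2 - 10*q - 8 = (q + 2)*(q^2 - 3*q - 4) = (q + 1)*(q + 2)*(q - 4)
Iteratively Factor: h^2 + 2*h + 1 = (h + 1)*(h + 1)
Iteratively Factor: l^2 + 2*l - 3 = (l + 3)*(l - 1)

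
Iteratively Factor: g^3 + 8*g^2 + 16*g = (g + 4)*(g^2 + 4*g) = (g + 4)^2*(g)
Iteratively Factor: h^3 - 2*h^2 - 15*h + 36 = (h - 3)*(h^2 + h - 12) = (h - 3)^2*(h + 4)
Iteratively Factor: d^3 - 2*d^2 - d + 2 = (d - 1)*(d^2 - d - 2) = (d - 2)*(d - 1)*(d + 1)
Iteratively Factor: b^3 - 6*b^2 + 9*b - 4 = (b - 4)*(b^2 - 2*b + 1) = (b - 4)*(b - 1)*(b - 1)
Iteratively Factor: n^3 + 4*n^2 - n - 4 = (n - 1)*(n^2 + 5*n + 4) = (n - 1)*(n + 4)*(n + 1)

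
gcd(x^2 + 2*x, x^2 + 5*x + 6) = x + 2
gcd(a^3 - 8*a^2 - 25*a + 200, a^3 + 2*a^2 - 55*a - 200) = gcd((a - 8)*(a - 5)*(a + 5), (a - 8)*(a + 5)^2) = a^2 - 3*a - 40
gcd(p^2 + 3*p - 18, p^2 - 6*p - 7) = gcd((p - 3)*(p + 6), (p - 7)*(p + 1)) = 1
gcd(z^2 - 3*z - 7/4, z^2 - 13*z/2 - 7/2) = z + 1/2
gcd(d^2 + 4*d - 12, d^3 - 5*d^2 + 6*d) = d - 2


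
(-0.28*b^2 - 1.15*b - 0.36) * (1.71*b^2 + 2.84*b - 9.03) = -0.4788*b^4 - 2.7617*b^3 - 1.3532*b^2 + 9.3621*b + 3.2508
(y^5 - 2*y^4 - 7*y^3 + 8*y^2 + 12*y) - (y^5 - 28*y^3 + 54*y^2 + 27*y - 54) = -2*y^4 + 21*y^3 - 46*y^2 - 15*y + 54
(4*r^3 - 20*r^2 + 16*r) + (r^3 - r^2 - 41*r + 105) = 5*r^3 - 21*r^2 - 25*r + 105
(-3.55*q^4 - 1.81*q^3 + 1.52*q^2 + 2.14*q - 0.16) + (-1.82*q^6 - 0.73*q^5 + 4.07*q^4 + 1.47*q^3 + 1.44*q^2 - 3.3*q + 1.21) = -1.82*q^6 - 0.73*q^5 + 0.52*q^4 - 0.34*q^3 + 2.96*q^2 - 1.16*q + 1.05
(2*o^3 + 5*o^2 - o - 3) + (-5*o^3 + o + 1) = -3*o^3 + 5*o^2 - 2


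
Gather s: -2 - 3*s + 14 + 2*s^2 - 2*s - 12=2*s^2 - 5*s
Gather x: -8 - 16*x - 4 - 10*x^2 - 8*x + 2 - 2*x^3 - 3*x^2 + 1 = -2*x^3 - 13*x^2 - 24*x - 9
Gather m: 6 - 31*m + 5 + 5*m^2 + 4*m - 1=5*m^2 - 27*m + 10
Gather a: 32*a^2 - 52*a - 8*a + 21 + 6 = 32*a^2 - 60*a + 27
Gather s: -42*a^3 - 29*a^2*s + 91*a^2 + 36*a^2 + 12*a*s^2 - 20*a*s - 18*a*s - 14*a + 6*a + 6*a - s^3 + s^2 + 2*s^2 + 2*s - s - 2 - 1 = -42*a^3 + 127*a^2 - 2*a - s^3 + s^2*(12*a + 3) + s*(-29*a^2 - 38*a + 1) - 3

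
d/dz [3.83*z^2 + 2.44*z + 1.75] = 7.66*z + 2.44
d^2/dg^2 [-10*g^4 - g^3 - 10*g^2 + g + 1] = -120*g^2 - 6*g - 20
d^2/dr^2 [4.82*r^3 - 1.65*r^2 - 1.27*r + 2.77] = 28.92*r - 3.3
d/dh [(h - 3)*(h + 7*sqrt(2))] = 2*h - 3 + 7*sqrt(2)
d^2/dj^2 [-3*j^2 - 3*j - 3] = -6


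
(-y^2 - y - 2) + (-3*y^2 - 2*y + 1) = -4*y^2 - 3*y - 1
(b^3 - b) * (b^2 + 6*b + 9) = b^5 + 6*b^4 + 8*b^3 - 6*b^2 - 9*b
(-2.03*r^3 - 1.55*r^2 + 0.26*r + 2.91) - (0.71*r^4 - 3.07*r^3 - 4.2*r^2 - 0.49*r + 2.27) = -0.71*r^4 + 1.04*r^3 + 2.65*r^2 + 0.75*r + 0.64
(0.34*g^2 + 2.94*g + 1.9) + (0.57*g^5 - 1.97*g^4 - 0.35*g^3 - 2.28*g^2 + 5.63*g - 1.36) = 0.57*g^5 - 1.97*g^4 - 0.35*g^3 - 1.94*g^2 + 8.57*g + 0.54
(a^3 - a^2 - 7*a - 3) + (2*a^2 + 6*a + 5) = a^3 + a^2 - a + 2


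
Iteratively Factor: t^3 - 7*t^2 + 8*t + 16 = (t + 1)*(t^2 - 8*t + 16) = (t - 4)*(t + 1)*(t - 4)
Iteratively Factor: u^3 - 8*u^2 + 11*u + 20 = (u + 1)*(u^2 - 9*u + 20) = (u - 4)*(u + 1)*(u - 5)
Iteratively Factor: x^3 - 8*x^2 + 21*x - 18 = (x - 2)*(x^2 - 6*x + 9) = (x - 3)*(x - 2)*(x - 3)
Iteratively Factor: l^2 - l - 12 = (l - 4)*(l + 3)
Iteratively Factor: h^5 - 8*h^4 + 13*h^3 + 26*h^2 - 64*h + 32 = (h - 1)*(h^4 - 7*h^3 + 6*h^2 + 32*h - 32) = (h - 4)*(h - 1)*(h^3 - 3*h^2 - 6*h + 8) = (h - 4)*(h - 1)^2*(h^2 - 2*h - 8) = (h - 4)*(h - 1)^2*(h + 2)*(h - 4)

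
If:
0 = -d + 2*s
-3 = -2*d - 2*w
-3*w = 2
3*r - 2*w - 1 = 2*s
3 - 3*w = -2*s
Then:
No Solution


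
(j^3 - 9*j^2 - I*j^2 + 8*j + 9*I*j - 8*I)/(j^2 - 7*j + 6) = (j^2 - j*(8 + I) + 8*I)/(j - 6)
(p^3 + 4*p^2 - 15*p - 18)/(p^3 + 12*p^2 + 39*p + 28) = (p^2 + 3*p - 18)/(p^2 + 11*p + 28)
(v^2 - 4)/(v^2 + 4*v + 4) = (v - 2)/(v + 2)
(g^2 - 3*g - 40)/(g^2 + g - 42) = (g^2 - 3*g - 40)/(g^2 + g - 42)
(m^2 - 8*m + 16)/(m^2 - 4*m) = (m - 4)/m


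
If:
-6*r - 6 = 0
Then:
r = -1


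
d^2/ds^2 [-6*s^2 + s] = -12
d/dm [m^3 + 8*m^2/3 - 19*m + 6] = 3*m^2 + 16*m/3 - 19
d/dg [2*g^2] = 4*g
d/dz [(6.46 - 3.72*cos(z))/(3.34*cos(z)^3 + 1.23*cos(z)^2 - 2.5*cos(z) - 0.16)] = (-24.8496*cos(z)^3 + 60.1536*cos(z)^2 + 15.8916*cos(z) - 16.7452)*sin(z)/(11.1556*cos(z)^6 + 8.2164*cos(z)^5 - 15.1871*cos(z)^4 - 7.2188*cos(z)^3 + 5.8564*cos(z)^2 + 0.8*cos(z) + 0.0256)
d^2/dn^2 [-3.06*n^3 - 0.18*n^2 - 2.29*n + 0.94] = -18.36*n - 0.36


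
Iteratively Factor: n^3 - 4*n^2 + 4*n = (n)*(n^2 - 4*n + 4) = n*(n - 2)*(n - 2)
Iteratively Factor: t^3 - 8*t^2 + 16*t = (t - 4)*(t^2 - 4*t) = (t - 4)^2*(t)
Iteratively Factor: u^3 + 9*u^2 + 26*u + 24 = (u + 4)*(u^2 + 5*u + 6) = (u + 3)*(u + 4)*(u + 2)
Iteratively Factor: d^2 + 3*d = (d)*(d + 3)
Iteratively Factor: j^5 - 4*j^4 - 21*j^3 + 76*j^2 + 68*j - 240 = (j - 2)*(j^4 - 2*j^3 - 25*j^2 + 26*j + 120) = (j - 2)*(j + 4)*(j^3 - 6*j^2 - j + 30) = (j - 3)*(j - 2)*(j + 4)*(j^2 - 3*j - 10) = (j - 5)*(j - 3)*(j - 2)*(j + 4)*(j + 2)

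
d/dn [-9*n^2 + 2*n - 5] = 2 - 18*n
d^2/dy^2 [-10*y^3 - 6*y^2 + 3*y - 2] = -60*y - 12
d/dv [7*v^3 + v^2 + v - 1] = 21*v^2 + 2*v + 1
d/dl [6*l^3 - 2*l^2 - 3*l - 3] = 18*l^2 - 4*l - 3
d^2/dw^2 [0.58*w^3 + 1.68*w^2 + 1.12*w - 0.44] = 3.48*w + 3.36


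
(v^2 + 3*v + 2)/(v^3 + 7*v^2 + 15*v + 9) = (v + 2)/(v^2 + 6*v + 9)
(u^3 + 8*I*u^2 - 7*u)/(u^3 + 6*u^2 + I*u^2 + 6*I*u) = (u + 7*I)/(u + 6)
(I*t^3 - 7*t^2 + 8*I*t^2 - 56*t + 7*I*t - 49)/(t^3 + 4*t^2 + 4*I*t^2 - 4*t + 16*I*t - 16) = (I*t^3 + t^2*(-7 + 8*I) + t*(-56 + 7*I) - 49)/(t^3 + t^2*(4 + 4*I) + t*(-4 + 16*I) - 16)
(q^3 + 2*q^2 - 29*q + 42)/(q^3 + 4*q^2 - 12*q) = (q^2 + 4*q - 21)/(q*(q + 6))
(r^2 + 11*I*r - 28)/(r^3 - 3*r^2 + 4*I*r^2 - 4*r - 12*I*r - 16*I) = (r + 7*I)/(r^2 - 3*r - 4)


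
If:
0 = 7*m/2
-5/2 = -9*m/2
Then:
No Solution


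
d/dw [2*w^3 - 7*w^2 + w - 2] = 6*w^2 - 14*w + 1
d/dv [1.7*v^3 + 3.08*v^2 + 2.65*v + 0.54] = 5.1*v^2 + 6.16*v + 2.65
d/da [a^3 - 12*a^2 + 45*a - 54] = 3*a^2 - 24*a + 45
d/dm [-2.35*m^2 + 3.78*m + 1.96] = 3.78 - 4.7*m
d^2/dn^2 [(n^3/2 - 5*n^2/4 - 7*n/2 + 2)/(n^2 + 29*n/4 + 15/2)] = 4*(899*n^3 + 3702*n^2 + 6612*n + 6724)/(64*n^6 + 1392*n^5 + 11532*n^4 + 45269*n^3 + 86490*n^2 + 78300*n + 27000)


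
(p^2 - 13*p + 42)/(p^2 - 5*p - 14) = (p - 6)/(p + 2)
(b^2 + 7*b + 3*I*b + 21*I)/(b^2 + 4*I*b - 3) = (b + 7)/(b + I)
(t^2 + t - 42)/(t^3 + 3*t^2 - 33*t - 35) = (t - 6)/(t^2 - 4*t - 5)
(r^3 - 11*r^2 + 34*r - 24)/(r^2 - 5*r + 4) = r - 6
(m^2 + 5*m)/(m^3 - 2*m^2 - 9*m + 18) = m*(m + 5)/(m^3 - 2*m^2 - 9*m + 18)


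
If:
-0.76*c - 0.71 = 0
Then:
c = -0.93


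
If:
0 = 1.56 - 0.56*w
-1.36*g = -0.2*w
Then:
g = 0.41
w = 2.79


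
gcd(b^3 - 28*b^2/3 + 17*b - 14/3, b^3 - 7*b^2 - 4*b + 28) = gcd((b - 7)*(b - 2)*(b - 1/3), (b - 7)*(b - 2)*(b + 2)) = b^2 - 9*b + 14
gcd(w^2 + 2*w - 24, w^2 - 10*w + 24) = w - 4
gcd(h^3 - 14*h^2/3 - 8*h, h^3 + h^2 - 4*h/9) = h^2 + 4*h/3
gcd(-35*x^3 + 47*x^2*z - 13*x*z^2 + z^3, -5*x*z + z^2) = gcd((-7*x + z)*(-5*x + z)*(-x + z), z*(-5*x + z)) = 5*x - z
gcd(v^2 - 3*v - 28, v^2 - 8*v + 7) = v - 7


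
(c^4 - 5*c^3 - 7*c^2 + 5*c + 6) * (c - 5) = c^5 - 10*c^4 + 18*c^3 + 40*c^2 - 19*c - 30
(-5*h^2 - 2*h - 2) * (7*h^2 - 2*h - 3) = -35*h^4 - 4*h^3 + 5*h^2 + 10*h + 6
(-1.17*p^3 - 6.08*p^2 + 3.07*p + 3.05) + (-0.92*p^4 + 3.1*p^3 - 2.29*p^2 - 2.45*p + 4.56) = -0.92*p^4 + 1.93*p^3 - 8.37*p^2 + 0.62*p + 7.61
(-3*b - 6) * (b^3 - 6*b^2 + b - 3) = -3*b^4 + 12*b^3 + 33*b^2 + 3*b + 18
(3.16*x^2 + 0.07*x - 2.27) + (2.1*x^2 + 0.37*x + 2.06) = 5.26*x^2 + 0.44*x - 0.21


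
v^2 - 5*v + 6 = (v - 3)*(v - 2)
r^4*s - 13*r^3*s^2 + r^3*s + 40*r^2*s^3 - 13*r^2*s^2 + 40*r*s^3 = r*(r - 8*s)*(r - 5*s)*(r*s + s)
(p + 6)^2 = p^2 + 12*p + 36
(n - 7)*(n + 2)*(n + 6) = n^3 + n^2 - 44*n - 84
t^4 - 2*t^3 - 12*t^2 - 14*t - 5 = (t - 5)*(t + 1)^3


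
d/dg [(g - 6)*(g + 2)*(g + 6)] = 3*g^2 + 4*g - 36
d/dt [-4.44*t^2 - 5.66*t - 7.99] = -8.88*t - 5.66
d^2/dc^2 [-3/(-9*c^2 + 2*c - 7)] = 6*(-81*c^2 + 18*c + 4*(9*c - 1)^2 - 63)/(9*c^2 - 2*c + 7)^3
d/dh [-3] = 0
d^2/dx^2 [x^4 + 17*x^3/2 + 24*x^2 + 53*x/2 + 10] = 12*x^2 + 51*x + 48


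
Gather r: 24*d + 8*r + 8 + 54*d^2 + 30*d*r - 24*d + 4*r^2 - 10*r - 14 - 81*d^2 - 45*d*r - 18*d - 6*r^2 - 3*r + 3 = -27*d^2 - 18*d - 2*r^2 + r*(-15*d - 5) - 3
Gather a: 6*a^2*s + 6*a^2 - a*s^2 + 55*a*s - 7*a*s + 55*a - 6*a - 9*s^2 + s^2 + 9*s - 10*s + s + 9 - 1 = a^2*(6*s + 6) + a*(-s^2 + 48*s + 49) - 8*s^2 + 8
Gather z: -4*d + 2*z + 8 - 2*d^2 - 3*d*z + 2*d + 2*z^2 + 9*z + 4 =-2*d^2 - 2*d + 2*z^2 + z*(11 - 3*d) + 12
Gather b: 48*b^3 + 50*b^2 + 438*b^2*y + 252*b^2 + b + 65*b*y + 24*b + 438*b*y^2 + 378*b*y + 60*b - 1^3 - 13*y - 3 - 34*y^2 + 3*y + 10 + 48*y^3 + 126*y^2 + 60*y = 48*b^3 + b^2*(438*y + 302) + b*(438*y^2 + 443*y + 85) + 48*y^3 + 92*y^2 + 50*y + 6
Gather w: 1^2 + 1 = 2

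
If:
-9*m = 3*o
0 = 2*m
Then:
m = 0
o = 0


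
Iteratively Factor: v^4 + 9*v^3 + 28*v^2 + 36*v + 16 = (v + 2)*(v^3 + 7*v^2 + 14*v + 8) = (v + 2)*(v + 4)*(v^2 + 3*v + 2) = (v + 2)^2*(v + 4)*(v + 1)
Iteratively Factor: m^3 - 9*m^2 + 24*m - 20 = (m - 2)*(m^2 - 7*m + 10) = (m - 5)*(m - 2)*(m - 2)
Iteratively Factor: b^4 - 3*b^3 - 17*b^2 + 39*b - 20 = (b + 4)*(b^3 - 7*b^2 + 11*b - 5) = (b - 1)*(b + 4)*(b^2 - 6*b + 5) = (b - 1)^2*(b + 4)*(b - 5)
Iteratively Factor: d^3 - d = (d - 1)*(d^2 + d) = (d - 1)*(d + 1)*(d)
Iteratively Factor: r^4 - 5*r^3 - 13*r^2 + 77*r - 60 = (r - 1)*(r^3 - 4*r^2 - 17*r + 60) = (r - 5)*(r - 1)*(r^2 + r - 12) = (r - 5)*(r - 1)*(r + 4)*(r - 3)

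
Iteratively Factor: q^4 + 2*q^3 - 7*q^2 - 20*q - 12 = (q - 3)*(q^3 + 5*q^2 + 8*q + 4) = (q - 3)*(q + 2)*(q^2 + 3*q + 2) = (q - 3)*(q + 1)*(q + 2)*(q + 2)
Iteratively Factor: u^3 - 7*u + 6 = (u - 1)*(u^2 + u - 6) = (u - 1)*(u + 3)*(u - 2)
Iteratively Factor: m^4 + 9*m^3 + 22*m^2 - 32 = (m - 1)*(m^3 + 10*m^2 + 32*m + 32) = (m - 1)*(m + 2)*(m^2 + 8*m + 16) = (m - 1)*(m + 2)*(m + 4)*(m + 4)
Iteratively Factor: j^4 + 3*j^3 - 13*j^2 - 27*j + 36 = (j + 3)*(j^3 - 13*j + 12) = (j - 3)*(j + 3)*(j^2 + 3*j - 4) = (j - 3)*(j + 3)*(j + 4)*(j - 1)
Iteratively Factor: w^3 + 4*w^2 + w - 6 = (w + 2)*(w^2 + 2*w - 3) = (w - 1)*(w + 2)*(w + 3)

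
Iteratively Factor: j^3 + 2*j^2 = (j)*(j^2 + 2*j) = j^2*(j + 2)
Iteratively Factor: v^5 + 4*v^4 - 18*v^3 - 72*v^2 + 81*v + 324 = (v + 3)*(v^4 + v^3 - 21*v^2 - 9*v + 108) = (v - 3)*(v + 3)*(v^3 + 4*v^2 - 9*v - 36) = (v - 3)*(v + 3)*(v + 4)*(v^2 - 9) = (v - 3)*(v + 3)^2*(v + 4)*(v - 3)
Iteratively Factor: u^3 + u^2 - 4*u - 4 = (u + 2)*(u^2 - u - 2) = (u - 2)*(u + 2)*(u + 1)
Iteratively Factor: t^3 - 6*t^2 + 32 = (t - 4)*(t^2 - 2*t - 8) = (t - 4)*(t + 2)*(t - 4)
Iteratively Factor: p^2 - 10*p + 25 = (p - 5)*(p - 5)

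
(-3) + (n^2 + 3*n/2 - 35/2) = n^2 + 3*n/2 - 41/2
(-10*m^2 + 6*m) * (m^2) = -10*m^4 + 6*m^3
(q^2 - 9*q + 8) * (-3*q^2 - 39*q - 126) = -3*q^4 - 12*q^3 + 201*q^2 + 822*q - 1008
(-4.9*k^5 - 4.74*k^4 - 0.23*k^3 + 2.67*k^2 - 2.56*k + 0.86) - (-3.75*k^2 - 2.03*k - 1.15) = -4.9*k^5 - 4.74*k^4 - 0.23*k^3 + 6.42*k^2 - 0.53*k + 2.01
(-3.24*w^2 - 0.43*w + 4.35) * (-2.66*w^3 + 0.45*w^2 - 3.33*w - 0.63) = 8.6184*w^5 - 0.3142*w^4 - 0.975299999999999*w^3 + 5.4306*w^2 - 14.2146*w - 2.7405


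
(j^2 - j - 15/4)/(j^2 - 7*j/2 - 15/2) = (j - 5/2)/(j - 5)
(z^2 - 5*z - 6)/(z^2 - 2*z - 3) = (z - 6)/(z - 3)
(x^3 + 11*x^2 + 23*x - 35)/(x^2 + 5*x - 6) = (x^2 + 12*x + 35)/(x + 6)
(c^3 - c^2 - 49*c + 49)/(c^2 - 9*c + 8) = (c^2 - 49)/(c - 8)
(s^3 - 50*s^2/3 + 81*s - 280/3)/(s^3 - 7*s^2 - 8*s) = (3*s^2 - 26*s + 35)/(3*s*(s + 1))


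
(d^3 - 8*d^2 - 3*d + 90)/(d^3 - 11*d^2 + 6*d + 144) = (d - 5)/(d - 8)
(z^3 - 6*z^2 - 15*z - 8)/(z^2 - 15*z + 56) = (z^2 + 2*z + 1)/(z - 7)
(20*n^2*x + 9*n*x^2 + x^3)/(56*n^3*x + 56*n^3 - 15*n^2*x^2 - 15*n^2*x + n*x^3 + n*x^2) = x*(20*n^2 + 9*n*x + x^2)/(n*(56*n^2*x + 56*n^2 - 15*n*x^2 - 15*n*x + x^3 + x^2))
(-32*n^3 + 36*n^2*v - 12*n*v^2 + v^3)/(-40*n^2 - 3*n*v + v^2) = (4*n^2 - 4*n*v + v^2)/(5*n + v)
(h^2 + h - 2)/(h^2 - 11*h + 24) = (h^2 + h - 2)/(h^2 - 11*h + 24)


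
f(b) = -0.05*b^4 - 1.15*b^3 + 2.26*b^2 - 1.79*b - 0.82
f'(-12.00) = -207.23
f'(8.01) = -289.72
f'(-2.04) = -23.67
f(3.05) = -22.21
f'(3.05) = -25.77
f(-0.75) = 2.26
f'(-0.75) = -7.04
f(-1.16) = 6.00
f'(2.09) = -9.24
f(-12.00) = 1296.50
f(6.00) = -243.40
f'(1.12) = -1.34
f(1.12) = -1.68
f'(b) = -0.2*b^3 - 3.45*b^2 + 4.52*b - 1.79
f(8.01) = -666.99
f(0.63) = -1.35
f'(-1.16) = -11.36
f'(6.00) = -142.07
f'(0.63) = -0.36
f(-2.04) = 21.13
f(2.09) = -6.14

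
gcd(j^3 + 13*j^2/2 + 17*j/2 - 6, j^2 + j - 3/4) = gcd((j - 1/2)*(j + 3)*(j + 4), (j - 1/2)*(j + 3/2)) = j - 1/2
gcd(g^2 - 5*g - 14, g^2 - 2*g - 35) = g - 7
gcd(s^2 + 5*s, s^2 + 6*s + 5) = s + 5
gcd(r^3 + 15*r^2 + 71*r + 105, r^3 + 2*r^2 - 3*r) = r + 3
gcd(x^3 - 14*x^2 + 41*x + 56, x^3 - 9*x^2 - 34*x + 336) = x^2 - 15*x + 56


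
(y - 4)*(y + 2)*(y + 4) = y^3 + 2*y^2 - 16*y - 32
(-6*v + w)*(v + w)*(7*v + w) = -42*v^3 - 41*v^2*w + 2*v*w^2 + w^3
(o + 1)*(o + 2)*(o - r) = o^3 - o^2*r + 3*o^2 - 3*o*r + 2*o - 2*r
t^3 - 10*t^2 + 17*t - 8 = (t - 8)*(t - 1)^2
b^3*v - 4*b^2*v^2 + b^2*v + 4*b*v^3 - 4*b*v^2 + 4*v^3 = (b - 2*v)^2*(b*v + v)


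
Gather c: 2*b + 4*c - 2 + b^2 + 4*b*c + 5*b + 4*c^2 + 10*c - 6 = b^2 + 7*b + 4*c^2 + c*(4*b + 14) - 8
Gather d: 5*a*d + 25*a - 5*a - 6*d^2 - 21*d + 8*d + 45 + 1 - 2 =20*a - 6*d^2 + d*(5*a - 13) + 44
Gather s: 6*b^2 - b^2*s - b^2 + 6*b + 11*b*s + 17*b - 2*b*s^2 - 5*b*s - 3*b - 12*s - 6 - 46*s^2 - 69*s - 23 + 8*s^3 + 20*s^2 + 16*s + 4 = 5*b^2 + 20*b + 8*s^3 + s^2*(-2*b - 26) + s*(-b^2 + 6*b - 65) - 25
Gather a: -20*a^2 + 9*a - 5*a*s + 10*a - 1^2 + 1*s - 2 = -20*a^2 + a*(19 - 5*s) + s - 3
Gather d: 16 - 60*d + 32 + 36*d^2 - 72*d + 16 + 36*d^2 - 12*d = 72*d^2 - 144*d + 64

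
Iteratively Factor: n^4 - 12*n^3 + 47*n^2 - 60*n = (n - 5)*(n^3 - 7*n^2 + 12*n) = (n - 5)*(n - 4)*(n^2 - 3*n) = n*(n - 5)*(n - 4)*(n - 3)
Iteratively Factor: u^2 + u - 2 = (u - 1)*(u + 2)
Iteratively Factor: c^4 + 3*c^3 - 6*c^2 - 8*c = (c - 2)*(c^3 + 5*c^2 + 4*c) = c*(c - 2)*(c^2 + 5*c + 4) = c*(c - 2)*(c + 1)*(c + 4)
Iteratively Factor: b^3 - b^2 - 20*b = (b + 4)*(b^2 - 5*b) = b*(b + 4)*(b - 5)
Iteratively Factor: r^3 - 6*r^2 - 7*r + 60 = (r - 4)*(r^2 - 2*r - 15) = (r - 4)*(r + 3)*(r - 5)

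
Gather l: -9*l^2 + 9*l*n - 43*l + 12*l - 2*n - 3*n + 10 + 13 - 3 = -9*l^2 + l*(9*n - 31) - 5*n + 20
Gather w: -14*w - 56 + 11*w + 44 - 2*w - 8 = -5*w - 20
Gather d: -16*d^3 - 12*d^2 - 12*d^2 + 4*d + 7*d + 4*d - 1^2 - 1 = -16*d^3 - 24*d^2 + 15*d - 2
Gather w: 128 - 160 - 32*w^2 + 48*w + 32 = -32*w^2 + 48*w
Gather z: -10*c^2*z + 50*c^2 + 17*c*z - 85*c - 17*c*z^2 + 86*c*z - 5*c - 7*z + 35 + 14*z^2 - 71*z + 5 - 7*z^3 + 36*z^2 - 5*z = 50*c^2 - 90*c - 7*z^3 + z^2*(50 - 17*c) + z*(-10*c^2 + 103*c - 83) + 40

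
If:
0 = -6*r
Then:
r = 0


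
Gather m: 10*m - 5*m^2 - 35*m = -5*m^2 - 25*m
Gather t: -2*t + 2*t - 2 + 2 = 0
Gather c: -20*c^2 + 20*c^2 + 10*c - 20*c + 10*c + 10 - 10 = 0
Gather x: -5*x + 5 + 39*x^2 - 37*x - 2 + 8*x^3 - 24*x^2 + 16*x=8*x^3 + 15*x^2 - 26*x + 3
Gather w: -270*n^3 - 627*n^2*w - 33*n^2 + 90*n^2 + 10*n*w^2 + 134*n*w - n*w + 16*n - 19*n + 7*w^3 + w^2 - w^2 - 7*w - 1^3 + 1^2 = -270*n^3 + 57*n^2 + 10*n*w^2 - 3*n + 7*w^3 + w*(-627*n^2 + 133*n - 7)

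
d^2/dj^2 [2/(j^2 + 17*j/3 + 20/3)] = 12*(-9*j^2 - 51*j + (6*j + 17)^2 - 60)/(3*j^2 + 17*j + 20)^3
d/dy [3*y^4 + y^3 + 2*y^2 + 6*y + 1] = 12*y^3 + 3*y^2 + 4*y + 6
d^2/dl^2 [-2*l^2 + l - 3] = -4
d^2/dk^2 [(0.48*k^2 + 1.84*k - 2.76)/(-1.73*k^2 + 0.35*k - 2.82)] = (-1.77635683940025e-15*k^4 - 11.595152*k^3 + 63.612792*k^2 + 43.832664*k - 37.520136)/(5.177717*k^6 - 3.142545*k^5 + 25.955709*k^4 - 10.287935*k^3 + 42.309306*k^2 - 8.35002*k + 22.425768)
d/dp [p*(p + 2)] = 2*p + 2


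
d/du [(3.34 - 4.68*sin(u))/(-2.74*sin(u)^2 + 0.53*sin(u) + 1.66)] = (-12.8232*sin(u)^2 + 18.3032*sin(u) - 9.539)*cos(u)/(7.5076*sin(u)^4 - 2.9044*sin(u)^3 - 8.8159*sin(u)^2 + 1.7596*sin(u) + 2.7556)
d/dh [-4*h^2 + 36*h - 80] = 36 - 8*h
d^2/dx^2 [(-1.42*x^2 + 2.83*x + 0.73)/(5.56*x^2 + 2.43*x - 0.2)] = (213.341648*x^3 + 125.927328*x^2 + 78.059064*x + 12.881834)/(171.879616*x^6 + 225.360144*x^5 + 79.945572*x^4 - 1.864053*x^3 - 2.87574*x^2 + 0.2916*x - 0.008)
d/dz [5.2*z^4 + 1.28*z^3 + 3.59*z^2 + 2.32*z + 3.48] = 20.8*z^3 + 3.84*z^2 + 7.18*z + 2.32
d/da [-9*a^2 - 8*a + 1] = -18*a - 8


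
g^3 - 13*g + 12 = (g - 3)*(g - 1)*(g + 4)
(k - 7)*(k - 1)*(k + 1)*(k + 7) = k^4 - 50*k^2 + 49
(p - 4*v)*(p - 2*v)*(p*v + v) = p^3*v - 6*p^2*v^2 + p^2*v + 8*p*v^3 - 6*p*v^2 + 8*v^3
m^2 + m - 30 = (m - 5)*(m + 6)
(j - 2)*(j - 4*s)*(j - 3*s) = j^3 - 7*j^2*s - 2*j^2 + 12*j*s^2 + 14*j*s - 24*s^2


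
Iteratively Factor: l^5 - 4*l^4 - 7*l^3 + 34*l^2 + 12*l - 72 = (l - 3)*(l^4 - l^3 - 10*l^2 + 4*l + 24) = (l - 3)*(l + 2)*(l^3 - 3*l^2 - 4*l + 12) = (l - 3)*(l + 2)^2*(l^2 - 5*l + 6) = (l - 3)^2*(l + 2)^2*(l - 2)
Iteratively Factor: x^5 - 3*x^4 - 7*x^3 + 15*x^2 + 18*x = (x + 2)*(x^4 - 5*x^3 + 3*x^2 + 9*x) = (x + 1)*(x + 2)*(x^3 - 6*x^2 + 9*x) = x*(x + 1)*(x + 2)*(x^2 - 6*x + 9) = x*(x - 3)*(x + 1)*(x + 2)*(x - 3)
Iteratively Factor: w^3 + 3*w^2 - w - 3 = (w + 1)*(w^2 + 2*w - 3) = (w - 1)*(w + 1)*(w + 3)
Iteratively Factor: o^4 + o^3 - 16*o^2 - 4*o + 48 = (o + 2)*(o^3 - o^2 - 14*o + 24) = (o - 2)*(o + 2)*(o^2 + o - 12) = (o - 2)*(o + 2)*(o + 4)*(o - 3)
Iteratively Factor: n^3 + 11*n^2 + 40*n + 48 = (n + 3)*(n^2 + 8*n + 16) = (n + 3)*(n + 4)*(n + 4)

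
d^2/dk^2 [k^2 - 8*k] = 2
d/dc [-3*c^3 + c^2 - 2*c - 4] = -9*c^2 + 2*c - 2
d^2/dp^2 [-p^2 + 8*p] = -2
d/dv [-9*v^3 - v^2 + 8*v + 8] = -27*v^2 - 2*v + 8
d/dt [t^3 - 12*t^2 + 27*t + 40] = 3*t^2 - 24*t + 27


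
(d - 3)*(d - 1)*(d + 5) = d^3 + d^2 - 17*d + 15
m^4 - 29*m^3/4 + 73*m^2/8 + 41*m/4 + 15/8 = (m - 5)*(m - 3)*(m + 1/4)*(m + 1/2)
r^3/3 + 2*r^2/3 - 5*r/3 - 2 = (r/3 + 1/3)*(r - 2)*(r + 3)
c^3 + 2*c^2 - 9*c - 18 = (c - 3)*(c + 2)*(c + 3)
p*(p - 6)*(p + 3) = p^3 - 3*p^2 - 18*p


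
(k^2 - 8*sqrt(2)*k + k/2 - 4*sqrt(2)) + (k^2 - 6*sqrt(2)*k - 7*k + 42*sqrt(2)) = 2*k^2 - 14*sqrt(2)*k - 13*k/2 + 38*sqrt(2)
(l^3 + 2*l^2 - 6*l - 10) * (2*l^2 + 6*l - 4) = 2*l^5 + 10*l^4 - 4*l^3 - 64*l^2 - 36*l + 40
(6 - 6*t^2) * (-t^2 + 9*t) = 6*t^4 - 54*t^3 - 6*t^2 + 54*t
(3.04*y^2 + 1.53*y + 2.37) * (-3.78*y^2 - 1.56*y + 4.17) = -11.4912*y^4 - 10.5258*y^3 + 1.3314*y^2 + 2.6829*y + 9.8829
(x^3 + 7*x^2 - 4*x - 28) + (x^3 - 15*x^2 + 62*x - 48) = 2*x^3 - 8*x^2 + 58*x - 76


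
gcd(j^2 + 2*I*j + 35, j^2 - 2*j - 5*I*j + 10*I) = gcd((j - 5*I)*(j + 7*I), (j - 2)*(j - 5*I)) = j - 5*I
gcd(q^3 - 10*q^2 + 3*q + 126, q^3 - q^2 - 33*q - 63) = q^2 - 4*q - 21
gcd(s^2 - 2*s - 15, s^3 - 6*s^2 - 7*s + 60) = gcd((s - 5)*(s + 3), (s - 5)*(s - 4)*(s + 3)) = s^2 - 2*s - 15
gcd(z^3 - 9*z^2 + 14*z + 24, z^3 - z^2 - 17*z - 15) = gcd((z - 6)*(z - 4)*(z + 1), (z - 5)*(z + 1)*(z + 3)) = z + 1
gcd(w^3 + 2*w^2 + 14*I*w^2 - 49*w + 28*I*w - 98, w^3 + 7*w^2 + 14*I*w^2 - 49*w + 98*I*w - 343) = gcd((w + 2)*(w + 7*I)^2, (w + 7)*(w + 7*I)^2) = w^2 + 14*I*w - 49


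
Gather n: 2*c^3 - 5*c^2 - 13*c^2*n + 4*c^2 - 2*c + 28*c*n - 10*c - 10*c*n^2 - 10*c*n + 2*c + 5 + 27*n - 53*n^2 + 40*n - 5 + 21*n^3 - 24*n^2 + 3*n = 2*c^3 - c^2 - 10*c + 21*n^3 + n^2*(-10*c - 77) + n*(-13*c^2 + 18*c + 70)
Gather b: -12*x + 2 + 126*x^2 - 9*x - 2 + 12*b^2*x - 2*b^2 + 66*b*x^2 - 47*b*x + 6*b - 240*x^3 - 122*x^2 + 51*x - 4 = b^2*(12*x - 2) + b*(66*x^2 - 47*x + 6) - 240*x^3 + 4*x^2 + 30*x - 4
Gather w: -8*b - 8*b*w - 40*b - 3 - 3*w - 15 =-48*b + w*(-8*b - 3) - 18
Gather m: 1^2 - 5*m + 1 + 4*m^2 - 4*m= 4*m^2 - 9*m + 2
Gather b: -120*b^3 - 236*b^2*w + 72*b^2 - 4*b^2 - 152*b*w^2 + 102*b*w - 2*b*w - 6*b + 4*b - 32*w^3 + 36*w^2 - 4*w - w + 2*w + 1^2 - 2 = -120*b^3 + b^2*(68 - 236*w) + b*(-152*w^2 + 100*w - 2) - 32*w^3 + 36*w^2 - 3*w - 1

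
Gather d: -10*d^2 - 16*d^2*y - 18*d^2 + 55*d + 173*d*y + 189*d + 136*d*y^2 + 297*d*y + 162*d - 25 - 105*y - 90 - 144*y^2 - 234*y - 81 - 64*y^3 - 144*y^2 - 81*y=d^2*(-16*y - 28) + d*(136*y^2 + 470*y + 406) - 64*y^3 - 288*y^2 - 420*y - 196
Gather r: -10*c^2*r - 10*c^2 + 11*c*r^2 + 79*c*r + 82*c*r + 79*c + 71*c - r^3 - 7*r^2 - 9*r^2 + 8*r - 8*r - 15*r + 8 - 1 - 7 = -10*c^2 + 150*c - r^3 + r^2*(11*c - 16) + r*(-10*c^2 + 161*c - 15)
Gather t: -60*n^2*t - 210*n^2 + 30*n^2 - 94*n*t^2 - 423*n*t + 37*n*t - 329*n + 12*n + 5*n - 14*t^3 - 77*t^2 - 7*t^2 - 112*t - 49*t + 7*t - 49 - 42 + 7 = -180*n^2 - 312*n - 14*t^3 + t^2*(-94*n - 84) + t*(-60*n^2 - 386*n - 154) - 84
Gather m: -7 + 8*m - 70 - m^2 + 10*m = -m^2 + 18*m - 77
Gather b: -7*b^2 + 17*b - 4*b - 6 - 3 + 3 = -7*b^2 + 13*b - 6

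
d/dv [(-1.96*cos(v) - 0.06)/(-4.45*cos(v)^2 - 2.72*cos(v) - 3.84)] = (8.722*cos(v)^2 + 0.534*cos(v) - 7.3632)*sin(v)/(19.8025*cos(v)^4 + 24.208*cos(v)^3 + 41.5744*cos(v)^2 + 20.8896*cos(v) + 14.7456)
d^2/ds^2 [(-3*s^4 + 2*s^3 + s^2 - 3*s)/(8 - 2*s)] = (9*s^4 - 98*s^3 + 312*s^2 - 96*s - 4)/(s^3 - 12*s^2 + 48*s - 64)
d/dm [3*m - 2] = 3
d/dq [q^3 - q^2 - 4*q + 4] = 3*q^2 - 2*q - 4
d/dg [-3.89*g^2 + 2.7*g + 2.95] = 2.7 - 7.78*g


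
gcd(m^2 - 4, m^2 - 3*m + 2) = m - 2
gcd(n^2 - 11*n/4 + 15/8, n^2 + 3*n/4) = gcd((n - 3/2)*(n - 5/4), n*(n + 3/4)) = 1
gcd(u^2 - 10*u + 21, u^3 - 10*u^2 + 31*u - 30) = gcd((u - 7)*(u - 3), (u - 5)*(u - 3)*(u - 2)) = u - 3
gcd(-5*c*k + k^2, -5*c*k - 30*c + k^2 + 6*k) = 5*c - k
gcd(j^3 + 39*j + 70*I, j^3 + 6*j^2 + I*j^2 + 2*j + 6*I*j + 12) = j + 2*I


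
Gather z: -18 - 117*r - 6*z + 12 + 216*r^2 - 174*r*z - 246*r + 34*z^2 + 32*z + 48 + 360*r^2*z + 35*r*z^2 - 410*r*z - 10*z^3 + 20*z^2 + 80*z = 216*r^2 - 363*r - 10*z^3 + z^2*(35*r + 54) + z*(360*r^2 - 584*r + 106) + 42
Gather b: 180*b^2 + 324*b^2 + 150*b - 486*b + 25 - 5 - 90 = 504*b^2 - 336*b - 70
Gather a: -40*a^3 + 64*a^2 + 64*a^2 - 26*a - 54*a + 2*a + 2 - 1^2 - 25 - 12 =-40*a^3 + 128*a^2 - 78*a - 36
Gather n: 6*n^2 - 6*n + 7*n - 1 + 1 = 6*n^2 + n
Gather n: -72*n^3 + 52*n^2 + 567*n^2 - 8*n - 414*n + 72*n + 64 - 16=-72*n^3 + 619*n^2 - 350*n + 48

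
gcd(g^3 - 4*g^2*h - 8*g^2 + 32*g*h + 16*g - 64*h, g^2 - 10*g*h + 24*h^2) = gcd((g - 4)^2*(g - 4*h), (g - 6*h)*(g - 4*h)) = g - 4*h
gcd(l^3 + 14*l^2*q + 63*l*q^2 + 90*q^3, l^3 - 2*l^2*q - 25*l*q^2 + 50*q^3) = l + 5*q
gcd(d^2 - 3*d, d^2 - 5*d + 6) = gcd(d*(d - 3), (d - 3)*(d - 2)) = d - 3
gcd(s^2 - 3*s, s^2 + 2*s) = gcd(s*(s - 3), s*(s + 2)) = s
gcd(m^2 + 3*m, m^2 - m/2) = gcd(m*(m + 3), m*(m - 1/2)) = m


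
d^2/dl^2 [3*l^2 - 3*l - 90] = 6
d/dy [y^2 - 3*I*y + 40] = 2*y - 3*I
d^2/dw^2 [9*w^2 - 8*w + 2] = 18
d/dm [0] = 0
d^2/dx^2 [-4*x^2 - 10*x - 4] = -8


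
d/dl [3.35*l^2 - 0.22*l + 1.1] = 6.7*l - 0.22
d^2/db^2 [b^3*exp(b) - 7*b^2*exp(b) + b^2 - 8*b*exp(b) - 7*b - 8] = b^3*exp(b) - b^2*exp(b) - 30*b*exp(b) - 30*exp(b) + 2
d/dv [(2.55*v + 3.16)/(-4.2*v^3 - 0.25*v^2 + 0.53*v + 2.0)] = (21.42*v^3 + 40.4535*v^2 + 1.58*v + 3.4252)/(17.64*v^6 + 2.1*v^5 - 4.3895*v^4 - 17.065*v^3 - 0.7191*v^2 + 2.12*v + 4.0)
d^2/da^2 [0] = 0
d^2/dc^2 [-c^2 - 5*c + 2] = -2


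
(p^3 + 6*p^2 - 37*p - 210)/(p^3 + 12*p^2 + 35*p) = (p - 6)/p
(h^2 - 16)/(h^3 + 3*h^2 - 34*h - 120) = (h - 4)/(h^2 - h - 30)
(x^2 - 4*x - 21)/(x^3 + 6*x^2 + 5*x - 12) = (x - 7)/(x^2 + 3*x - 4)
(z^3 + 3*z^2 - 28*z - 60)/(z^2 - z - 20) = (z^2 + 8*z + 12)/(z + 4)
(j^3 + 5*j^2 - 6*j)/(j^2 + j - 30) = j*(j - 1)/(j - 5)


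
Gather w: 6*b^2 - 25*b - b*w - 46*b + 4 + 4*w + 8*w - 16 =6*b^2 - 71*b + w*(12 - b) - 12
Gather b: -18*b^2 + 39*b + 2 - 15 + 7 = -18*b^2 + 39*b - 6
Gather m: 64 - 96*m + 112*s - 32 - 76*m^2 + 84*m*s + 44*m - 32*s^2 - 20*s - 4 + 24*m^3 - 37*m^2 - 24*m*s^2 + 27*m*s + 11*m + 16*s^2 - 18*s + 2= 24*m^3 - 113*m^2 + m*(-24*s^2 + 111*s - 41) - 16*s^2 + 74*s + 30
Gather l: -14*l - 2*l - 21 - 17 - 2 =-16*l - 40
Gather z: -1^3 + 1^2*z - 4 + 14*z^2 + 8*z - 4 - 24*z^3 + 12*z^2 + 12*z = -24*z^3 + 26*z^2 + 21*z - 9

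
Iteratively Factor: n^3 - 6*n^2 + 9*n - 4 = (n - 4)*(n^2 - 2*n + 1) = (n - 4)*(n - 1)*(n - 1)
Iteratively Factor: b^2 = (b)*(b)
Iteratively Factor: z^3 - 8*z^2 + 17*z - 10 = (z - 1)*(z^2 - 7*z + 10) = (z - 5)*(z - 1)*(z - 2)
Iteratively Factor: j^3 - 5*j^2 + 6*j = (j - 3)*(j^2 - 2*j) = j*(j - 3)*(j - 2)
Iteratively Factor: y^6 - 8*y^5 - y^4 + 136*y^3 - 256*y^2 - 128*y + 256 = (y - 4)*(y^5 - 4*y^4 - 17*y^3 + 68*y^2 + 16*y - 64) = (y - 4)^2*(y^4 - 17*y^2 + 16) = (y - 4)^3*(y^3 + 4*y^2 - y - 4) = (y - 4)^3*(y - 1)*(y^2 + 5*y + 4) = (y - 4)^3*(y - 1)*(y + 4)*(y + 1)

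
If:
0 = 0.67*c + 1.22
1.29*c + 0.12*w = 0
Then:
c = -1.82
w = 19.57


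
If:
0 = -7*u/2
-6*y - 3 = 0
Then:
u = 0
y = -1/2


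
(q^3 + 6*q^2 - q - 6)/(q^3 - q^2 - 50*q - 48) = (q - 1)/(q - 8)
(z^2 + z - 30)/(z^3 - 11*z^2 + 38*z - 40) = (z + 6)/(z^2 - 6*z + 8)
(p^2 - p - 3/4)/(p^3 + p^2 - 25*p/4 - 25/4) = (4*p^2 - 4*p - 3)/(4*p^3 + 4*p^2 - 25*p - 25)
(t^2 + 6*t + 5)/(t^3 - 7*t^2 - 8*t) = (t + 5)/(t*(t - 8))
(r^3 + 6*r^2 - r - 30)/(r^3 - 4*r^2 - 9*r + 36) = (r^2 + 3*r - 10)/(r^2 - 7*r + 12)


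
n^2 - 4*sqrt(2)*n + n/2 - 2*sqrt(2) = (n + 1/2)*(n - 4*sqrt(2))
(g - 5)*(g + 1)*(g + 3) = g^3 - g^2 - 17*g - 15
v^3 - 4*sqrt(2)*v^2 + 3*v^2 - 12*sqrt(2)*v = v*(v + 3)*(v - 4*sqrt(2))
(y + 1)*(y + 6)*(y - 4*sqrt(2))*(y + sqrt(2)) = y^4 - 3*sqrt(2)*y^3 + 7*y^3 - 21*sqrt(2)*y^2 - 2*y^2 - 56*y - 18*sqrt(2)*y - 48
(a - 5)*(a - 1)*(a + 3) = a^3 - 3*a^2 - 13*a + 15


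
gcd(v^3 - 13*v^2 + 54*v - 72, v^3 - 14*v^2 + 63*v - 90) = v^2 - 9*v + 18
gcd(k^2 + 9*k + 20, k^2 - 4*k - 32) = k + 4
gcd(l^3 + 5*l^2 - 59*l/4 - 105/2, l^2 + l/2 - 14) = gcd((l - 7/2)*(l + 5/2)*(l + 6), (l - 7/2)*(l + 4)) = l - 7/2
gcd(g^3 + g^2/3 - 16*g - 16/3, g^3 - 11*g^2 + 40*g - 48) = g - 4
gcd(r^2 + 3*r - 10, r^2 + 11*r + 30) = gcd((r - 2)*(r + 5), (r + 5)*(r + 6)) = r + 5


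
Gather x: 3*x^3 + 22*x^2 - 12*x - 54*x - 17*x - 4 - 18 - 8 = 3*x^3 + 22*x^2 - 83*x - 30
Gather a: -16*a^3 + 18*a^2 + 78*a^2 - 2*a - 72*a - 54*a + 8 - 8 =-16*a^3 + 96*a^2 - 128*a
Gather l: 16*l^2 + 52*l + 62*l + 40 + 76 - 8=16*l^2 + 114*l + 108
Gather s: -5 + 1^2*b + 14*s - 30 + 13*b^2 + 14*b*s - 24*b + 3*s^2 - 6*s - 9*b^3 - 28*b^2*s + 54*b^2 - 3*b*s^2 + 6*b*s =-9*b^3 + 67*b^2 - 23*b + s^2*(3 - 3*b) + s*(-28*b^2 + 20*b + 8) - 35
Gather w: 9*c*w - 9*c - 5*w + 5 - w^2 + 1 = -9*c - w^2 + w*(9*c - 5) + 6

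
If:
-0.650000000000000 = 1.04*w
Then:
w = -0.62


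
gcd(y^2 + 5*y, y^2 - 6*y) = y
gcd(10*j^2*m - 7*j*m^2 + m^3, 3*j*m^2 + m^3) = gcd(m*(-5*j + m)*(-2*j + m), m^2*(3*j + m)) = m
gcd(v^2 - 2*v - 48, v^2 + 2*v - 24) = v + 6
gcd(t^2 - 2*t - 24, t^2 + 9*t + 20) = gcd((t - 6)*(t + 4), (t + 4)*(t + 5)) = t + 4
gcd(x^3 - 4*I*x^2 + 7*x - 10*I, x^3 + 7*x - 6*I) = x - I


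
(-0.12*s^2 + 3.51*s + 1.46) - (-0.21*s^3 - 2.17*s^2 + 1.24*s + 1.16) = 0.21*s^3 + 2.05*s^2 + 2.27*s + 0.3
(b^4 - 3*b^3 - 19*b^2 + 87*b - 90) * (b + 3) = b^5 - 28*b^3 + 30*b^2 + 171*b - 270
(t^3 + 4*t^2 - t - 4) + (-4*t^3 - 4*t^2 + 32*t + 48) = -3*t^3 + 31*t + 44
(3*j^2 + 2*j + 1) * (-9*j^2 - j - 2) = -27*j^4 - 21*j^3 - 17*j^2 - 5*j - 2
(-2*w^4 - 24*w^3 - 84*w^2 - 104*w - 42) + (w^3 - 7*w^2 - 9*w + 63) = -2*w^4 - 23*w^3 - 91*w^2 - 113*w + 21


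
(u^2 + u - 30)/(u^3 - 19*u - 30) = (u + 6)/(u^2 + 5*u + 6)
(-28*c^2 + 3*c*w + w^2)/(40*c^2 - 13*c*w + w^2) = (-28*c^2 + 3*c*w + w^2)/(40*c^2 - 13*c*w + w^2)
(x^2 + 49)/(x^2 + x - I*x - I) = (x^2 + 49)/(x^2 + x - I*x - I)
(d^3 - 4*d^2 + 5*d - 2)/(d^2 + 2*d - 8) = (d^2 - 2*d + 1)/(d + 4)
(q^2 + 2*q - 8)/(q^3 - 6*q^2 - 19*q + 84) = (q - 2)/(q^2 - 10*q + 21)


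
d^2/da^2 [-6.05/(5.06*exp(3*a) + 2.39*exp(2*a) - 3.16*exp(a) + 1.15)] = (-6.05*(15.18*exp(2*a) + 4.78*exp(a) - 3.16)*(30.36*exp(2*a) + 9.56*exp(a) - 6.32)*exp(a) + (275.517*exp(2*a) + 57.838*exp(a) - 19.118)*(5.06*exp(3*a) + 2.39*exp(2*a) - 3.16*exp(a) + 1.15))*exp(a)/(5.06*exp(3*a) + 2.39*exp(2*a) - 3.16*exp(a) + 1.15)^3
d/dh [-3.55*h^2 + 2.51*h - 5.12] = 2.51 - 7.1*h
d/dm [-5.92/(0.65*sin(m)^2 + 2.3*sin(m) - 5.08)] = (7.696*sin(m) + 13.616)*cos(m)/(0.65*sin(m)^2 + 2.3*sin(m) - 5.08)^2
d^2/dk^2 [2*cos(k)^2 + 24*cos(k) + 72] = -24*cos(k) - 4*cos(2*k)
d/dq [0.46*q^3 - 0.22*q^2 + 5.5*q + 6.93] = 1.38*q^2 - 0.44*q + 5.5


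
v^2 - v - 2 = (v - 2)*(v + 1)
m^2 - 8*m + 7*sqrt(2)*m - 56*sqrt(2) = (m - 8)*(m + 7*sqrt(2))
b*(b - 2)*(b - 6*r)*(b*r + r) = b^4*r - 6*b^3*r^2 - b^3*r + 6*b^2*r^2 - 2*b^2*r + 12*b*r^2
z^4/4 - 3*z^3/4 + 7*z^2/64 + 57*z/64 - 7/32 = (z/4 + 1/4)*(z - 2)*(z - 7/4)*(z - 1/4)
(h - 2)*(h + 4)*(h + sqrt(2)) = h^3 + sqrt(2)*h^2 + 2*h^2 - 8*h + 2*sqrt(2)*h - 8*sqrt(2)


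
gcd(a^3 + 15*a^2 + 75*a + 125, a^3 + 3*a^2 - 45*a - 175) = a^2 + 10*a + 25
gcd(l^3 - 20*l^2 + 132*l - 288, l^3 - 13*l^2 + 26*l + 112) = l - 8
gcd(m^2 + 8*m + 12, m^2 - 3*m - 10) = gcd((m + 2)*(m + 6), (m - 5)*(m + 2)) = m + 2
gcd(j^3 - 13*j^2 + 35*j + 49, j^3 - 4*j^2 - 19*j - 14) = j^2 - 6*j - 7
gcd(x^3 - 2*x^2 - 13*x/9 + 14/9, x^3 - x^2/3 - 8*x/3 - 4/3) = x + 1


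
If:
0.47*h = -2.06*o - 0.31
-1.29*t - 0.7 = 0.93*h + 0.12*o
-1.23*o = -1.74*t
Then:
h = -0.78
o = 0.03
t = 0.02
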